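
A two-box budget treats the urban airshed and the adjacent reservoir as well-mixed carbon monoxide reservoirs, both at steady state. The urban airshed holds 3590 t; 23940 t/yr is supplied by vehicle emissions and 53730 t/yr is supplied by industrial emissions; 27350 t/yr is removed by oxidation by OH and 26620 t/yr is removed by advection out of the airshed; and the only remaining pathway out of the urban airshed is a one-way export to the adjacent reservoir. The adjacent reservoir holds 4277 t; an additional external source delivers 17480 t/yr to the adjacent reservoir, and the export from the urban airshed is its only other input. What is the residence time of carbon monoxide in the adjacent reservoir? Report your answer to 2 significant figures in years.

0.10 yr

Balance the urban airshed: ΣF_in = 23940 + 53730 = 77670 t/yr.
Export to the adjacent reservoir = ΣF_in − (27350 + 26620) = 23700 t/yr.
Total input to the adjacent reservoir = 23700 + 17480 = 41180 t/yr; at steady state this equals its total output.
τ = M / F = 4277 / 41180 = 0.1039 yr.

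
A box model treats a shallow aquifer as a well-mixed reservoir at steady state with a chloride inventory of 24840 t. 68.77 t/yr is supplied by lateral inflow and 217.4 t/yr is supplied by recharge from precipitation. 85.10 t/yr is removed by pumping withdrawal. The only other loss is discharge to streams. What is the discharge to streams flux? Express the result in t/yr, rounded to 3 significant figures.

At steady state ΣF_in = ΣF_out.
ΣF_in = 68.77 + 217.4 = 286.17 t/yr.
Discharge to streams flux = ΣF_in − (85.10) = 286.17 − 85.10 = 201.1 t/yr.

201 t/yr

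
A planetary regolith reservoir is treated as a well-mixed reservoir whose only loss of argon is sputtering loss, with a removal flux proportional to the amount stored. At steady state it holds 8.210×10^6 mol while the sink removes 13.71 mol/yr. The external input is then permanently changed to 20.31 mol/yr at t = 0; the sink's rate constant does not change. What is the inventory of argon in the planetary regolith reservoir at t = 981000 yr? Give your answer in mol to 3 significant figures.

Residence time τ = M₀/F₀ = 598800 yr. The eventual steady state is M_∞ = M₀·(F₁/F₀) = 8.210×10^6 × 20.31/13.71 = 1.2162×10^7 mol.
The anomaly ΔM(t) = M(t) − M_∞ decays as ΔM₀·e^(−t/τ) with ΔM₀ = 8.210×10^6 − 1.2162×10^7 = −3.952×10^6 mol.
At t = 981000 yr, e^(−t/τ) = e^(−1.638) = 0.1943, so ΔM = −768100 mol and M = 1.2162×10^7 − 768100 = 1.1394×10^7 mol.

1.14×10^7 mol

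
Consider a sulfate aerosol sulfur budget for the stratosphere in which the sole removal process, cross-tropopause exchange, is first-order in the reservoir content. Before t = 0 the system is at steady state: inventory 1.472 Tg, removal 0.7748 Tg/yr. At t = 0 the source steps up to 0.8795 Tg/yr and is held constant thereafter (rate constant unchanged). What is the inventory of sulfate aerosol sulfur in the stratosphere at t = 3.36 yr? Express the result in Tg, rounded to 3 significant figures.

1.64 Tg

τ = M₀/F₀ = 1.472/0.7748 = 1.900 yr; rate constant k = 1/τ.
New steady state M_∞ = F₁/k = F₁·τ = 0.8795 × 1.900 = 1.6709 Tg.
M(t) = M_∞ + (M₀ − M_∞)·e^(−t/τ); t/τ = 3.36/1.900 = 1.769, so e^(−t/τ) = 0.1706.
M(t) = 1.6709 − 0.1989 × 0.1706 = 1.6370 Tg.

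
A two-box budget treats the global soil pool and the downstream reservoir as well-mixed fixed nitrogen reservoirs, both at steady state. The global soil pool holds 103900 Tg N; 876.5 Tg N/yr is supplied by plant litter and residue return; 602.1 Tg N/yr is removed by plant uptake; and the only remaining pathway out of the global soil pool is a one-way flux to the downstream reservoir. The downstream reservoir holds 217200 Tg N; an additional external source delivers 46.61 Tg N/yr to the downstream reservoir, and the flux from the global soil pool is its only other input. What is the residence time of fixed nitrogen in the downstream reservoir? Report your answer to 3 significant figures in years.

Balance the global soil pool: ΣF_in = 876.50 Tg N/yr.
Flux to the downstream reservoir = ΣF_in − (602.1) = 274.40 Tg N/yr.
Total input to the downstream reservoir = 274.40 + 46.61 = 321.01 Tg N/yr; at steady state this equals its total output.
τ = M / F = 217200 / 321.01 = 676.6 yr.

677 yr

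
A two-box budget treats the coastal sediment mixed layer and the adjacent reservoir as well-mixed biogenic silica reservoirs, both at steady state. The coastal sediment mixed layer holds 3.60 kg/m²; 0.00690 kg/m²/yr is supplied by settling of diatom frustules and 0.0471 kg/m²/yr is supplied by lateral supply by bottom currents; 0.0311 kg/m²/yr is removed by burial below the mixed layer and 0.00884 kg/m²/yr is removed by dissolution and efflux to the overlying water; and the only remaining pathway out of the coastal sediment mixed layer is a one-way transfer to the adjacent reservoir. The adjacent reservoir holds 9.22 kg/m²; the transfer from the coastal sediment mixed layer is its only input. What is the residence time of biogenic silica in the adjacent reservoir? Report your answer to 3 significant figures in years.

Balance the coastal sediment mixed layer: ΣF_in = 0.00690 + 0.0471 = 0.054000 kg/m²/yr.
Transfer to the adjacent reservoir = ΣF_in − (0.0311 + 0.00884) = 0.014060 kg/m²/yr.
At steady state the output of the adjacent reservoir equals its input, 0.014060 kg/m²/yr.
τ = M / F = 9.22 / 0.014060 = 655.8 yr.

656 yr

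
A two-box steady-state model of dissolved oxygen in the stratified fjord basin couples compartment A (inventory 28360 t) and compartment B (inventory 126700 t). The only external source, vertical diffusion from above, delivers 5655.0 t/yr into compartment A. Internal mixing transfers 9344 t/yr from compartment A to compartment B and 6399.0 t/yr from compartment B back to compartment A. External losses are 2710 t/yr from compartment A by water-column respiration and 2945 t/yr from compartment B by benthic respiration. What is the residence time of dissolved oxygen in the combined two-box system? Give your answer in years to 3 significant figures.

Residence time in the combined system uses the total inventory and the total *external* removal — internal exchanges between the two boxes cancel.
M_total = 28360 + 126700 = 155060 t.
ΣF_external_out = 2710 + 2945 = 5655.0 t/yr.
τ = M_total / ΣF_ext = 155060 / 5655.0 = 27.42 yr.

27.4 yr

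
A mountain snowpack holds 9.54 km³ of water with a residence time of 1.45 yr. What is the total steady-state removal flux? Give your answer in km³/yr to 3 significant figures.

6.58 km³/yr

F = M / τ = 9.54 / 1.45 = 6.579 km³/yr.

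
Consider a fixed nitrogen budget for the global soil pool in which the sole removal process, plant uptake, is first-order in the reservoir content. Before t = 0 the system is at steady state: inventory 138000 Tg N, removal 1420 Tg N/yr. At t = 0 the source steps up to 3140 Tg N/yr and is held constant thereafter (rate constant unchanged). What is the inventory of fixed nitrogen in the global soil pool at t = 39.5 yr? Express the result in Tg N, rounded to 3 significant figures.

The sink rate constant is k = F₀/M₀ = 1420/138000 = 0.01029 yr⁻¹.
Solving dM/dt = F₁ − kM with M(0) = M₀ gives M(t) = F₁/k + (M₀ − F₁/k)·e^(−kt).
F₁/k = 3140/0.01029 = 305150 Tg N; kt = 0.01029 × 39.5 = 0.4064, e^(−kt) = 0.6660.
M(39.5) = 305150 + (138000 − 305150) × 0.6660 = 305150 − 111300 = 193830 Tg N.

194000 Tg N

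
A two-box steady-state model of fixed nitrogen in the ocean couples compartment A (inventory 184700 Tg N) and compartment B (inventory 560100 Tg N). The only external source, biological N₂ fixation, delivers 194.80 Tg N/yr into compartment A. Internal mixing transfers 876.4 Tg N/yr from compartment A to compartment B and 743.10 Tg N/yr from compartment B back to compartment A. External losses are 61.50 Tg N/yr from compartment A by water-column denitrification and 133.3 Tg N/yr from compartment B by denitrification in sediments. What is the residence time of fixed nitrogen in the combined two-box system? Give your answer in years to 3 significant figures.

3820 yr

Treat the two boxes together as one reservoir: the mixing fluxes between them are internal recycling, so τ = ΣM / Σ(external losses).
M_total = 184700 + 560100 = 744800 Tg N.
ΣF_external_out = 61.50 + 133.3 = 194.80 Tg N/yr.
τ = M_total / ΣF_ext = 744800 / 194.80 = 3823 yr.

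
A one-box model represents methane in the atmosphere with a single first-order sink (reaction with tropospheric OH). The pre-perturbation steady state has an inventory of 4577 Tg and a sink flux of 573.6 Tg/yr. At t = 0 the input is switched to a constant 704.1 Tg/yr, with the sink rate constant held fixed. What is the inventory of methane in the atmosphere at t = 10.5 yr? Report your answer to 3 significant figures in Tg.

τ = M₀/F₀ = 4577/573.6 = 7.979 yr; rate constant k = 1/τ.
New steady state M_∞ = F₁/k = F₁·τ = 704.1 × 7.979 = 5618.3 Tg.
M(t) = M_∞ + (M₀ − M_∞)·e^(−t/τ); t/τ = 10.5/7.979 = 1.316, so e^(−t/τ) = 0.2682.
M(t) = 5618.3 − 1041 × 0.2682 = 5339.0 Tg.

5340 Tg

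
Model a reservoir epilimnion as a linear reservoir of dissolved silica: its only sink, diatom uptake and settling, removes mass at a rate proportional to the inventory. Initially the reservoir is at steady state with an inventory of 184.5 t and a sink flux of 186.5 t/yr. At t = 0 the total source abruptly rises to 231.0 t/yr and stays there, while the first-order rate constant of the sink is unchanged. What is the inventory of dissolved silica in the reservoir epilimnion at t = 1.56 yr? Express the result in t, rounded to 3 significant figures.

219 t

Residence time τ = M₀/F₀ = 0.9893 yr. The eventual steady state is M_∞ = M₀·(F₁/F₀) = 184.5 × 231.0/186.5 = 228.52 t.
The anomaly ΔM(t) = M(t) − M_∞ decays as ΔM₀·e^(−t/τ) with ΔM₀ = 184.5 − 228.52 = −44.02 t.
At t = 1.56 yr, e^(−t/τ) = e^(−1.577) = 0.2066, so ΔM = −9.096 t and M = 228.52 − 9.096 = 219.43 t.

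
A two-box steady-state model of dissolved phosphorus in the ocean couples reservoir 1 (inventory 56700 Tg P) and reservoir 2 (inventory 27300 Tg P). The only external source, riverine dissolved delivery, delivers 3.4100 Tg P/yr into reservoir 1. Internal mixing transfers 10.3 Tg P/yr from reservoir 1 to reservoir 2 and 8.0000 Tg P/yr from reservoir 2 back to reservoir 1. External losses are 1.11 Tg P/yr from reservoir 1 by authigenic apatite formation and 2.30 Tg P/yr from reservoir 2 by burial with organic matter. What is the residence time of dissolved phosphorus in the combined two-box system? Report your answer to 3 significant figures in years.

For the system as a whole, the A↔B exchange is internal and contributes nothing to the throughput; only the external sinks remove mass.
M_total = 56700 + 27300 = 84000 Tg P.
ΣF_external_out = 1.11 + 2.30 = 3.4100 Tg P/yr.
τ = M_total / ΣF_ext = 84000 / 3.4100 = 24630 yr.

24600 yr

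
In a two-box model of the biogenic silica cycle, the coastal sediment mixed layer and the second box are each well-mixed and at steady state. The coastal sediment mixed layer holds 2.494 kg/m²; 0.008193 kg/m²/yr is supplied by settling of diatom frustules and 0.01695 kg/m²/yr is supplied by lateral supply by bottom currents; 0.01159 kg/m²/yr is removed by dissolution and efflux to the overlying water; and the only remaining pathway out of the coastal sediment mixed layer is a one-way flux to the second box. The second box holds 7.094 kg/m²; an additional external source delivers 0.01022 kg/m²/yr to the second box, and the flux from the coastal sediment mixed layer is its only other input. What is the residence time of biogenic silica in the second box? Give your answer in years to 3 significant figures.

Balance the coastal sediment mixed layer: ΣF_in = 0.008193 + 0.01695 = 0.025143 kg/m²/yr.
Flux to the second box = ΣF_in − (0.01159) = 0.013553 kg/m²/yr.
Total input to the second box = 0.013553 + 0.01022 = 0.023773 kg/m²/yr; at steady state this equals its total output.
τ = M / F = 7.094 / 0.023773 = 298.4 yr.

298 yr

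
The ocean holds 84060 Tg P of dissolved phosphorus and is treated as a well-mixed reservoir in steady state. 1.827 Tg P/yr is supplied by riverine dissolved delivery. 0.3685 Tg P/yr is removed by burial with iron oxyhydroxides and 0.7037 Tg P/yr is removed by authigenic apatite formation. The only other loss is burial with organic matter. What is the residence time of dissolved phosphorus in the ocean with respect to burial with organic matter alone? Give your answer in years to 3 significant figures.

At steady state ΣF_in = ΣF_out.
ΣF_in = 1.8270 Tg P/yr.
Burial with organic matter flux = ΣF_in − (0.3685 + 0.7037) = 1.8270 − 1.072 = 0.7548 Tg P/yr.
τ = M / F = 84060 / 0.7548 = 111400 yr.

111000 yr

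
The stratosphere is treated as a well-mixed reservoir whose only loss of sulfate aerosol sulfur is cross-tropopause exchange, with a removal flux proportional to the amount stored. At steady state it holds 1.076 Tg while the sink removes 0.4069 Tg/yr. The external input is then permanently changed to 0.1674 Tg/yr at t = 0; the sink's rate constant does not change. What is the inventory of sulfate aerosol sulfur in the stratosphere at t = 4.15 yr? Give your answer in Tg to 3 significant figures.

τ = M₀/F₀ = 1.076/0.4069 = 2.644 yr; rate constant k = 1/τ.
New steady state M_∞ = F₁/k = F₁·τ = 0.1674 × 2.644 = 0.44267 Tg.
M(t) = M_∞ + (M₀ − M_∞)·e^(−t/τ); t/τ = 4.15/2.644 = 1.569, so e^(−t/τ) = 0.2082.
M(t) = 0.44267 + 0.6333 × 0.2082 = 0.57452 Tg.

0.575 Tg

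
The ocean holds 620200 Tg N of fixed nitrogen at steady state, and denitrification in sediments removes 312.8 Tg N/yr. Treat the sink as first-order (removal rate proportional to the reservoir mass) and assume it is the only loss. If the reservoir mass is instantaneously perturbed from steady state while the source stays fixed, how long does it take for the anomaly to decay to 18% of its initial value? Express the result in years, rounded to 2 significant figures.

3400 yr

For a linear reservoir the anomaly decays as exp(−t/τ) with τ = M/F = 620200/312.8 = 1983 yr.
exp(−t/τ) = 0.18 ⇒ t = −τ ln(0.18) = 1983 × 1.715 = 3400 yr.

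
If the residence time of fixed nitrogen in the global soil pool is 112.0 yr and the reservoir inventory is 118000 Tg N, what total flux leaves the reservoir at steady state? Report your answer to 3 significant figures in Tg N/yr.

1050 Tg N/yr

F = M / τ = 118000 / 112.0 = 1054 Tg N/yr.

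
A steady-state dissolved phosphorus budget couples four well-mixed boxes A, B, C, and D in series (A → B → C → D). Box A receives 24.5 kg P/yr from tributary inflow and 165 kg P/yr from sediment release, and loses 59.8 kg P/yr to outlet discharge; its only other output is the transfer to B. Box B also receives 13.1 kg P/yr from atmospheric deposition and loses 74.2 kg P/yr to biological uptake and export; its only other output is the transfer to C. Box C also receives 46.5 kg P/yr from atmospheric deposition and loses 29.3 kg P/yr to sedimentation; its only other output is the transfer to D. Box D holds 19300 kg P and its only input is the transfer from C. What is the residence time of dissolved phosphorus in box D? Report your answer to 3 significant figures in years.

225 yr

Box A: F(A→B) = (24.5 + 165) − 59.8 = 129.70 kg P/yr.
Box B: F(B→C) = (129.70 + 13.1) − 74.2 = 68.600 kg P/yr.
Box C: F(C→D) = (68.600 + 46.5) − 29.3 = 85.800 kg P/yr.
Box D throughput = its input = 85.800 kg P/yr; τ = 19300 / 85.800 = 224.9 yr.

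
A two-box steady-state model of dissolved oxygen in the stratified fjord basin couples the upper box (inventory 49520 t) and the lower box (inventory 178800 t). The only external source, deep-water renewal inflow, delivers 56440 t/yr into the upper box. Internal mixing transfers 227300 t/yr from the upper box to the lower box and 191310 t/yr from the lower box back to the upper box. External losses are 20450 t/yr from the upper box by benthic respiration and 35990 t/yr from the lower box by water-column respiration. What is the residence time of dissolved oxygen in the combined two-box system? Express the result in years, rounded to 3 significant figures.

4.05 yr

For the system as a whole, the A↔B exchange is internal and contributes nothing to the throughput; only the external sinks remove mass.
M_total = 49520 + 178800 = 228320 t.
ΣF_external_out = 20450 + 35990 = 56440 t/yr.
τ = M_total / ΣF_ext = 228320 / 56440 = 4.045 yr.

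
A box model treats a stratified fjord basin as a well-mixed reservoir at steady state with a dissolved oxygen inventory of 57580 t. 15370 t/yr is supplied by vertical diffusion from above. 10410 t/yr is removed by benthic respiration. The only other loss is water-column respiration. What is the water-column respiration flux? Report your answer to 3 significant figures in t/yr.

At steady state ΣF_in = ΣF_out.
ΣF_in = 15370 t/yr.
Water-column respiration flux = ΣF_in − (10410) = 15370 − 10410 = 4960 t/yr.

4960 t/yr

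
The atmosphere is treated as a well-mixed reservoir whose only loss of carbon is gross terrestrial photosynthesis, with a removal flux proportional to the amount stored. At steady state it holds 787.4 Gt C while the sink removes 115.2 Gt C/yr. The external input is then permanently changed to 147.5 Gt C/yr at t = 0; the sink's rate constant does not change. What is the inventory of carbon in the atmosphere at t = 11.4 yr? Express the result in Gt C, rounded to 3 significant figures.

967 Gt C

Residence time τ = M₀/F₀ = 6.835 yr. The eventual steady state is M_∞ = M₀·(F₁/F₀) = 787.4 × 147.5/115.2 = 1008.2 Gt C.
The anomaly ΔM(t) = M(t) − M_∞ decays as ΔM₀·e^(−t/τ) with ΔM₀ = 787.4 − 1008.2 = −220.8 Gt C.
At t = 11.4 yr, e^(−t/τ) = e^(−1.668) = 0.1886, so ΔM = −41.65 Gt C and M = 1008.2 − 41.65 = 966.52 Gt C.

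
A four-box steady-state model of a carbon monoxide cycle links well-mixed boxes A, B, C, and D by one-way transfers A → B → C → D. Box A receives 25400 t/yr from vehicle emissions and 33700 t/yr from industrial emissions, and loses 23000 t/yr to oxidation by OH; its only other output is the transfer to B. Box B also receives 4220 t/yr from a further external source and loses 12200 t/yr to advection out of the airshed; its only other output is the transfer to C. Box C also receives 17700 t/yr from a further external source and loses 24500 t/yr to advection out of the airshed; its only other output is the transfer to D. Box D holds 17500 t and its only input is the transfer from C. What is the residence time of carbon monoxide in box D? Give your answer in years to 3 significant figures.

Box A: F(A→B) = (25400 + 33700) − 23000 = 36100 t/yr.
Box B: F(B→C) = (36100 + 4220) − 12200 = 28120 t/yr.
Box C: F(C→D) = (28120 + 17700) − 24500 = 21320 t/yr.
Box D throughput = its input = 21320 t/yr; τ = 17500 / 21320 = 0.8208 yr.

0.821 yr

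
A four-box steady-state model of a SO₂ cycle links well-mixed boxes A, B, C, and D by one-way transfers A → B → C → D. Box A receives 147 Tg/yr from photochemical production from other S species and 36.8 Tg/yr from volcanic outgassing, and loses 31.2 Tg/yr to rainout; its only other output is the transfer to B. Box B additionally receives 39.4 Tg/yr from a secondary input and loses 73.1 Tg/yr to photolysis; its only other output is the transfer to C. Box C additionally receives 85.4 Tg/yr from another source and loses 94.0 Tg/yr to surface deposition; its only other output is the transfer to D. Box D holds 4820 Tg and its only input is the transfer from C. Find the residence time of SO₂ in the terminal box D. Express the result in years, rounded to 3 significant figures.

Box A: F(A→B) = (147 + 36.8) − 31.2 = 152.60 Tg/yr.
Box B: F(B→C) = (152.60 + 39.4) − 73.1 = 118.90 Tg/yr.
Box C: F(C→D) = (118.90 + 85.4) − 94.0 = 110.30 Tg/yr.
Box D throughput = its input = 110.30 Tg/yr; τ = 4820 / 110.30 = 43.70 yr.

43.7 yr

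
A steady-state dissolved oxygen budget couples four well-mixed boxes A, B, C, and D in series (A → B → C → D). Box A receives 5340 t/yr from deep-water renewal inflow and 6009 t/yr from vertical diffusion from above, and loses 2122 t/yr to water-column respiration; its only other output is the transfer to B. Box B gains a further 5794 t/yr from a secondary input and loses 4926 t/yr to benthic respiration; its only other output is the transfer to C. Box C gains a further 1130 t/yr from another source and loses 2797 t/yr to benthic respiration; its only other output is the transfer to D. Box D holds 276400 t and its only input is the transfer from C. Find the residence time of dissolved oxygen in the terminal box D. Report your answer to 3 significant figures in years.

Box A: F(A→B) = (5340 + 6009) − 2122 = 9227.0 t/yr.
Box B: F(B→C) = (9227.0 + 5794) − 4926 = 10095 t/yr.
Box C: F(C→D) = (10095 + 1130) − 2797 = 8428.0 t/yr.
Box D throughput = its input = 8428.0 t/yr; τ = 276400 / 8428.0 = 32.80 yr.

32.8 yr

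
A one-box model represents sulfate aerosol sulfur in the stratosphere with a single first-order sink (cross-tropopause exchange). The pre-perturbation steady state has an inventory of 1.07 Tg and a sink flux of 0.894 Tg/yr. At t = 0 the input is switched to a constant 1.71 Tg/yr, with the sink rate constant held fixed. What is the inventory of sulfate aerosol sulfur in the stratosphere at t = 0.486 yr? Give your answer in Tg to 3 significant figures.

1.40 Tg

The sink rate constant is k = F₀/M₀ = 0.894/1.07 = 0.8355 yr⁻¹.
Solving dM/dt = F₁ − kM with M(0) = M₀ gives M(t) = F₁/k + (M₀ − F₁/k)·e^(−kt).
F₁/k = 1.71/0.8355 = 2.0466 Tg; kt = 0.8355 × 0.486 = 0.4061, e^(−kt) = 0.6663.
M(0.486) = 2.0466 + (1.07 − 2.0466) × 0.6663 = 2.0466 − 0.6507 = 1.3959 Tg.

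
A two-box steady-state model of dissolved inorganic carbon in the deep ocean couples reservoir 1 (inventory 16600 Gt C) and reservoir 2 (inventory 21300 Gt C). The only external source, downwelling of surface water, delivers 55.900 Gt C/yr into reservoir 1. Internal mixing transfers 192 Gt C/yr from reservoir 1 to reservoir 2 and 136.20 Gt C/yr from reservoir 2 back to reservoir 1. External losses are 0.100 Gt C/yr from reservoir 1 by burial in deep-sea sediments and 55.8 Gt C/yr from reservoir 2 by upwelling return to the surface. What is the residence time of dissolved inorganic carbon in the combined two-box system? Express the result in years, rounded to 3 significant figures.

For the system as a whole, the A↔B exchange is internal and contributes nothing to the throughput; only the external sinks remove mass.
M_total = 16600 + 21300 = 37900 Gt C.
ΣF_external_out = 0.100 + 55.8 = 55.900 Gt C/yr.
τ = M_total / ΣF_ext = 37900 / 55.900 = 678.0 yr.

678 yr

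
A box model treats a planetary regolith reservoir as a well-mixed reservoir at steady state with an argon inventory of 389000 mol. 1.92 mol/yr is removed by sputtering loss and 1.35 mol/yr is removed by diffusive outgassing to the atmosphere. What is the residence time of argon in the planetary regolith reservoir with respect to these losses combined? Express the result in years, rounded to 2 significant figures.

Total removal = 1.920 + 1.350 = 3.2700 mol/yr.
τ = M / ΣF_out = 389000 / 3.2700 = 119000 yr.

120000 yr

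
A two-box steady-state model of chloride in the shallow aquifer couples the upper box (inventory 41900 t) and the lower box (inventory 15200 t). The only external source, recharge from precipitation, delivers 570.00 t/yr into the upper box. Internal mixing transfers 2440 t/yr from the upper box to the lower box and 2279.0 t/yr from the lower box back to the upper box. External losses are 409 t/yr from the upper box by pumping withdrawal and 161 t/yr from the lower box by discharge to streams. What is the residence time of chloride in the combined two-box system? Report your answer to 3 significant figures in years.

For the system as a whole, the A↔B exchange is internal and contributes nothing to the throughput; only the external sinks remove mass.
M_total = 41900 + 15200 = 57100 t.
ΣF_external_out = 409 + 161 = 570.00 t/yr.
τ = M_total / ΣF_ext = 57100 / 570.00 = 100.2 yr.

100 yr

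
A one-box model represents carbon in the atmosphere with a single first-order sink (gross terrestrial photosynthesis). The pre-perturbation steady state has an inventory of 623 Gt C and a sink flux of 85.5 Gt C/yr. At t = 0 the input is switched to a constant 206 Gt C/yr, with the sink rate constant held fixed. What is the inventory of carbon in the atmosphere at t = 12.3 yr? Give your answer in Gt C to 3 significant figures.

1340 Gt C

τ = M₀/F₀ = 623/85.5 = 7.287 yr; rate constant k = 1/τ.
New steady state M_∞ = F₁/k = F₁·τ = 206 × 7.287 = 1501.0 Gt C.
M(t) = M_∞ + (M₀ − M_∞)·e^(−t/τ); t/τ = 12.3/7.287 = 1.688, so e^(−t/τ) = 0.1849.
M(t) = 1501.0 − 878.0 × 0.1849 = 1338.7 Gt C.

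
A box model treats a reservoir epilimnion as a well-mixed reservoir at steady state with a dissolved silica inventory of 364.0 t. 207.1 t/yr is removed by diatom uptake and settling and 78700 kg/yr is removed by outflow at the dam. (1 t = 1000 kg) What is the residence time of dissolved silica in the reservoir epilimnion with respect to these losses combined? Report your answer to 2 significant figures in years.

1.3 yr

Convert the outflow at the dam flux: 78700 kg/yr = 78.70 t/yr.
Total removal = 207.1 + 78.70 = 285.80 t/yr.
τ = M / ΣF_out = 364.0 / 285.80 = 1.274 yr.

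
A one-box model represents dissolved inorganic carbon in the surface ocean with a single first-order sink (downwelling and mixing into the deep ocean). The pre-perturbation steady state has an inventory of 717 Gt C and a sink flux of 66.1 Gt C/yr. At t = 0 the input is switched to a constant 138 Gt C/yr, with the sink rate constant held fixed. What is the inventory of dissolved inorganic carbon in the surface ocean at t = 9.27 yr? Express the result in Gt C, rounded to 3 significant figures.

1170 Gt C

The sink rate constant is k = F₀/M₀ = 66.1/717 = 0.09219 yr⁻¹.
Solving dM/dt = F₁ − kM with M(0) = M₀ gives M(t) = F₁/k + (M₀ − F₁/k)·e^(−kt).
F₁/k = 138/0.09219 = 1496.9 Gt C; kt = 0.09219 × 9.27 = 0.8546, e^(−kt) = 0.4255.
M(9.27) = 1496.9 + (717 − 1496.9) × 0.4255 = 1496.9 − 331.8 = 1165.1 Gt C.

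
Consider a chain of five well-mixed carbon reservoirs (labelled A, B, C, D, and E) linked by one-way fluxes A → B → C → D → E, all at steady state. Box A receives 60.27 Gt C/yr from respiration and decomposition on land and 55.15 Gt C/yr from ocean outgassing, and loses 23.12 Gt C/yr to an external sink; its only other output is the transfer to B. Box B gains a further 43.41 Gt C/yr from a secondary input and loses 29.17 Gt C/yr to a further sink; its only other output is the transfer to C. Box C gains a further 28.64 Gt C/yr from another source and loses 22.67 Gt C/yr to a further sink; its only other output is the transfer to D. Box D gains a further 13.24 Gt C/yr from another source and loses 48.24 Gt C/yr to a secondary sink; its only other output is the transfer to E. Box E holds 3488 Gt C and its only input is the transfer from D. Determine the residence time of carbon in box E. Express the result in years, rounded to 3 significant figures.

Box A: F(A→B) = (60.27 + 55.15) − 23.12 = 92.300 Gt C/yr.
Box B: F(B→C) = (92.300 + 43.41) − 29.17 = 106.54 Gt C/yr.
Box C: F(C→D) = (106.54 + 28.64) − 22.67 = 112.51 Gt C/yr.
Box D: F(D→E) = (112.51 + 13.24) − 48.24 = 77.510 Gt C/yr.
Box E throughput = its input = 77.510 Gt C/yr; τ = 3488 / 77.510 = 45.00 yr.

45.0 yr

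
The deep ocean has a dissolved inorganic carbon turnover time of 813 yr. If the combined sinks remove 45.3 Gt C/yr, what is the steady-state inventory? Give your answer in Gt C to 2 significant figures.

τ = M/F ⇒ M = τ × F = 813 × 45.3 = 36830 Gt C.

37000 Gt C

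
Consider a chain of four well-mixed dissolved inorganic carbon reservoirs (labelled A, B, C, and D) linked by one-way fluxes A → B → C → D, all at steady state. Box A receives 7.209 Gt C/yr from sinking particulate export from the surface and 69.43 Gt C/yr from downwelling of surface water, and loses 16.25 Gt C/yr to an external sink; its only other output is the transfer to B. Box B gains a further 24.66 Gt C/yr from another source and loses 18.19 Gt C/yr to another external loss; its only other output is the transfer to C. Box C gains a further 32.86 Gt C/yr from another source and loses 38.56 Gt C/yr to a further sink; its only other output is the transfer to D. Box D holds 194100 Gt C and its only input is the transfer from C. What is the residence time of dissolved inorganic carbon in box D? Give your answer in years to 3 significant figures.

Box A: F(A→B) = (7.209 + 69.43) − 16.25 = 60.389 Gt C/yr.
Box B: F(B→C) = (60.389 + 24.66) − 18.19 = 66.859 Gt C/yr.
Box C: F(C→D) = (66.859 + 32.86) − 38.56 = 61.159 Gt C/yr.
Box D throughput = its input = 61.159 Gt C/yr; τ = 194100 / 61.159 = 3174 yr.

3170 yr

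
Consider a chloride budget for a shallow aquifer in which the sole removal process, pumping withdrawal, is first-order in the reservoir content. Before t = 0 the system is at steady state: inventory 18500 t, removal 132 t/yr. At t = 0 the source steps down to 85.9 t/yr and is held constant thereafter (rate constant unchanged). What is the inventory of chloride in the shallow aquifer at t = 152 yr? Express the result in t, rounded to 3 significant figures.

14200 t

The sink rate constant is k = F₀/M₀ = 132/18500 = 0.007135 yr⁻¹.
Solving dM/dt = F₁ − kM with M(0) = M₀ gives M(t) = F₁/k + (M₀ − F₁/k)·e^(−kt).
F₁/k = 85.9/0.007135 = 12039 t; kt = 0.007135 × 152 = 1.085, e^(−kt) = 0.3381.
M(152) = 12039 + (18500 − 12039) × 0.3381 = 12039 + 2184 = 14223 t.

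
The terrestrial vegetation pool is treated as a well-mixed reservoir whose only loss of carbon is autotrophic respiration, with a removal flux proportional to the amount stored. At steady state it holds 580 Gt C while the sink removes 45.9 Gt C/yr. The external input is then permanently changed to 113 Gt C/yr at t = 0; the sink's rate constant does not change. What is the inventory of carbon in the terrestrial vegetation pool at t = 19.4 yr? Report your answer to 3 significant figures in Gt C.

The sink rate constant is k = F₀/M₀ = 45.9/580 = 0.07914 yr⁻¹.
Solving dM/dt = F₁ − kM with M(0) = M₀ gives M(t) = F₁/k + (M₀ − F₁/k)·e^(−kt).
F₁/k = 113/0.07914 = 1427.9 Gt C; kt = 0.07914 × 19.4 = 1.535, e^(−kt) = 0.2154.
M(19.4) = 1427.9 + (580 − 1427.9) × 0.2154 = 1427.9 − 182.6 = 1245.3 Gt C.

1250 Gt C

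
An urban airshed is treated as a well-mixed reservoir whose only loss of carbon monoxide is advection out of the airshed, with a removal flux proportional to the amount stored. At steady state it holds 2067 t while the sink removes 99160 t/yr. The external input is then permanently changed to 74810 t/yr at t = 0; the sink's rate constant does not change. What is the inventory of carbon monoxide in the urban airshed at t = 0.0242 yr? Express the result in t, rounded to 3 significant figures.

1720 t

The sink rate constant is k = F₀/M₀ = 99160/2067 = 47.97 yr⁻¹.
Solving dM/dt = F₁ − kM with M(0) = M₀ gives M(t) = F₁/k + (M₀ − F₁/k)·e^(−kt).
F₁/k = 74810/47.97 = 1559.4 t; kt = 47.97 × 0.0242 = 1.161, e^(−kt) = 0.3132.
M(0.0242) = 1559.4 + (2067 − 1559.4) × 0.3132 = 1559.4 + 159.0 = 1718.4 t.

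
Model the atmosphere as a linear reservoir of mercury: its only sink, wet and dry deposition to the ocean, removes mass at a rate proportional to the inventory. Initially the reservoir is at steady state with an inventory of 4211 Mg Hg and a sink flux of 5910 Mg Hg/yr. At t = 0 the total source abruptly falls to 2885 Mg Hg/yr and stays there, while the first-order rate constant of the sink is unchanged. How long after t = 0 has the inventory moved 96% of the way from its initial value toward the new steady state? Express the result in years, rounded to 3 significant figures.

2.29 yr

τ = M₀/F₀ = 4211/5910 = 0.7125 yr.
The remaining gap fraction is e^(−t/τ); 96% covered ⇒ e^(−t/τ) = 0.0400.
t = −τ ln(0.0400) = 0.7125 × 3.219 = 2.294 yr.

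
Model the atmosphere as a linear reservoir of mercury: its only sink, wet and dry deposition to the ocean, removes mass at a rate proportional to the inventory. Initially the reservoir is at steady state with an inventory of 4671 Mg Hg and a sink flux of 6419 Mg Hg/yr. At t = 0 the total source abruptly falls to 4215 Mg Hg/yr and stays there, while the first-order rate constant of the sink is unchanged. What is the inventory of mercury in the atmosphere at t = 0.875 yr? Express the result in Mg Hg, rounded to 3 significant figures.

Residence time τ = M₀/F₀ = 0.7277 yr. The eventual steady state is M_∞ = M₀·(F₁/F₀) = 4671 × 4215/6419 = 3067.2 Mg Hg.
The anomaly ΔM(t) = M(t) − M_∞ decays as ΔM₀·e^(−t/τ) with ΔM₀ = 4671 − 3067.2 = 1604 Mg Hg.
At t = 0.875 yr, e^(−t/τ) = e^(−1.202) = 0.3005, so ΔM = 481.9 Mg Hg and M = 3067.2 + 481.9 = 3549.1 Mg Hg.

3550 Mg Hg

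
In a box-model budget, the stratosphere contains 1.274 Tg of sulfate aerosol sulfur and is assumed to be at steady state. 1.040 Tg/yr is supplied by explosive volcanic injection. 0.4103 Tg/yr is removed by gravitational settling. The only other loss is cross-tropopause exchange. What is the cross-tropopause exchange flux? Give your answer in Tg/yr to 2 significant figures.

At steady state ΣF_in = ΣF_out.
ΣF_in = 1.0400 Tg/yr.
Cross-tropopause exchange flux = ΣF_in − (0.4103) = 1.0400 − 0.4103 = 0.6297 Tg/yr.

0.63 Tg/yr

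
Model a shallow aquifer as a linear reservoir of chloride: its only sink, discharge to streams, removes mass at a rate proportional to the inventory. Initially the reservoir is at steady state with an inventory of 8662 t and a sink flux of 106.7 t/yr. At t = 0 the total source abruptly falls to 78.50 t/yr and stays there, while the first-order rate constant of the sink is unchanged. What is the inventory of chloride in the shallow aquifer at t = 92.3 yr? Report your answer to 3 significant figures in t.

7110 t

Residence time τ = M₀/F₀ = 81.18 yr. The eventual steady state is M_∞ = M₀·(F₁/F₀) = 8662 × 78.50/106.7 = 6372.7 t.
The anomaly ΔM(t) = M(t) − M_∞ decays as ΔM₀·e^(−t/τ) with ΔM₀ = 8662 − 6372.7 = 2289 t.
At t = 92.3 yr, e^(−t/τ) = e^(−1.137) = 0.3208, so ΔM = 734.4 t and M = 6372.7 + 734.4 = 7107.1 t.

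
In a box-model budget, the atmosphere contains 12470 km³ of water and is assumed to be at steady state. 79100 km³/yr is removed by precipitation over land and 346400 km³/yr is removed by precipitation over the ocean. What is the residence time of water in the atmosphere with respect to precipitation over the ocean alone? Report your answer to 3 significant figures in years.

0.0360 yr

Residence time with respect to a single sink: τ = M / F_sink.
τ = 12470 / 346400 = 0.03600 yr.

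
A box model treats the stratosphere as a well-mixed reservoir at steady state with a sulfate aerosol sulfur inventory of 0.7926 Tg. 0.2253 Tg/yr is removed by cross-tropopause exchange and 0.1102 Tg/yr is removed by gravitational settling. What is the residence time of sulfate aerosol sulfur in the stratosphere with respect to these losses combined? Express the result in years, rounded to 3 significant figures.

Total removal = 0.2253 + 0.1102 = 0.33550 Tg/yr.
τ = M / ΣF_out = 0.7926 / 0.33550 = 2.362 yr.

2.36 yr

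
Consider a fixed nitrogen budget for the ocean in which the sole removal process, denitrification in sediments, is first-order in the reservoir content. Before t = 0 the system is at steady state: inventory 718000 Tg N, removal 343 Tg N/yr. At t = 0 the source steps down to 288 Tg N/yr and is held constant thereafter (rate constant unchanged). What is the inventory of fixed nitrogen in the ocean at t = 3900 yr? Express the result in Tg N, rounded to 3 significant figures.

Residence time τ = M₀/F₀ = 2093 yr. The eventual steady state is M_∞ = M₀·(F₁/F₀) = 718000 × 288/343 = 602870 Tg N.
The anomaly ΔM(t) = M(t) − M_∞ decays as ΔM₀·e^(−t/τ) with ΔM₀ = 718000 − 602870 = 115100 Tg N.
At t = 3900 yr, e^(−t/τ) = e^(−1.863) = 0.1552, so ΔM = 17870 Tg N and M = 602870 + 17870 = 620740 Tg N.

621000 Tg N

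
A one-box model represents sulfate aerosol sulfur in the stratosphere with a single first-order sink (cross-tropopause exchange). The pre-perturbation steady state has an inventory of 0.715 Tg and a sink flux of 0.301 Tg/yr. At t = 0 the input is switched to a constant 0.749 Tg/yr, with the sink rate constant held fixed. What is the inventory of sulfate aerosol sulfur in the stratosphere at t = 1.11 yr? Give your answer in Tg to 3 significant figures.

Residence time τ = M₀/F₀ = 2.375 yr. The eventual steady state is M_∞ = M₀·(F₁/F₀) = 0.715 × 0.749/0.301 = 1.7792 Tg.
The anomaly ΔM(t) = M(t) − M_∞ decays as ΔM₀·e^(−t/τ) with ΔM₀ = 0.715 − 1.7792 = −1.064 Tg.
At t = 1.11 yr, e^(−t/τ) = e^(−0.4673) = 0.6267, so ΔM = −0.6669 Tg and M = 1.7792 − 0.6669 = 1.1123 Tg.

1.11 Tg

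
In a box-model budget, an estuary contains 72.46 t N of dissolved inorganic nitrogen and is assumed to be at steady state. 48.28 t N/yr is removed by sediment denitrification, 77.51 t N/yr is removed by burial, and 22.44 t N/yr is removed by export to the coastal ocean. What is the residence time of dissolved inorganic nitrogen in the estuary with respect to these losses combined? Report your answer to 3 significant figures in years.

0.489 yr

Total removal = 48.28 + 77.51 + 22.44 = 148.23 t N/yr.
τ = M / ΣF_out = 72.46 / 148.23 = 0.4888 yr.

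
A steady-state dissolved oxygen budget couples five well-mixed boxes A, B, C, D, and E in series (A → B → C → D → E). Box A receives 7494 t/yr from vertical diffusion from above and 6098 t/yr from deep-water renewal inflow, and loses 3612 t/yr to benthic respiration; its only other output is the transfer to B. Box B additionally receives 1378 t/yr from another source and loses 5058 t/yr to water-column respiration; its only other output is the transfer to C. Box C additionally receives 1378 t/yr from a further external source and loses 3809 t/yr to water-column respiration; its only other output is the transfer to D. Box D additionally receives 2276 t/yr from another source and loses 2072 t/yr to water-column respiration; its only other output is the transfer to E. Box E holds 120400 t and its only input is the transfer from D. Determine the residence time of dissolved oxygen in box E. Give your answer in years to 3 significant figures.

29.6 yr

Box A: F(A→B) = (7494 + 6098) − 3612 = 9980.0 t/yr.
Box B: F(B→C) = (9980.0 + 1378) − 5058 = 6300.0 t/yr.
Box C: F(C→D) = (6300.0 + 1378) − 3809 = 3869.0 t/yr.
Box D: F(D→E) = (3869.0 + 2276) − 2072 = 4073.0 t/yr.
Box E throughput = its input = 4073.0 t/yr; τ = 120400 / 4073.0 = 29.56 yr.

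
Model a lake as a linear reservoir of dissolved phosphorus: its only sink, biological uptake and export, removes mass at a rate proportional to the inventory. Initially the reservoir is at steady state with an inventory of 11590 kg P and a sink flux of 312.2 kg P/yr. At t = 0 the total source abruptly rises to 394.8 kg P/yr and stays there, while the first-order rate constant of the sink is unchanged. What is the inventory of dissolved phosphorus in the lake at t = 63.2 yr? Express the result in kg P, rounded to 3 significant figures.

The sink rate constant is k = F₀/M₀ = 312.2/11590 = 0.02694 yr⁻¹.
Solving dM/dt = F₁ − kM with M(0) = M₀ gives M(t) = F₁/k + (M₀ − F₁/k)·e^(−kt).
F₁/k = 394.8/0.02694 = 14656 kg P; kt = 0.02694 × 63.2 = 1.702, e^(−kt) = 0.1822.
M(63.2) = 14656 + (11590 − 14656) × 0.1822 = 14656 − 558.8 = 14098 kg P.

14100 kg P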